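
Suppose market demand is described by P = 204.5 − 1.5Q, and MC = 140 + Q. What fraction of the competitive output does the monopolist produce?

Monopoly sets MR = MC: 204.5 − 3Q = 140 + Q ⇒ Q = 16.125, P = 204.5 − 1.5·16.125 = 2885/16.
Under competition P = MC: 204.5 − 1.5Q = 140 + Q ⇒ Q = 25.8, P = 165.8.
Ratio Q_m/Q_c = 16.125/25.8 = 0.625.

Q_m/Q_c = 0.625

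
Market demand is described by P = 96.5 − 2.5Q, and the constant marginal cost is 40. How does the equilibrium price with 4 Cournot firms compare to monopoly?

Cournot: P = 51.3; Monopoly: P = 68.25

With 4 symmetric Cournot firms, each firm's FOC gives 96.5 − 12.5q = 40, so q = 4.52, Q = 4·4.52 = 18.08, and P = 51.3.
The monopolist equates marginal revenue to marginal cost: 96.5 − 5Q = 40, so Q = 11.3. From demand, P = 68.25.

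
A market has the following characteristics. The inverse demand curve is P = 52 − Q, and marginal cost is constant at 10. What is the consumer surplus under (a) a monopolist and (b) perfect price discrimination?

Monopoly: CS = 220.5; Perfect PD: CS = 0

The monopolist equates marginal revenue to marginal cost: 52 − 2Q = 10, so Q = 21. From demand, P = 31.
CS = ½·(52 − 31)·21 = 220.5.
Under first-degree price discrimination the firm charges each unit its demand price and produces up to where P = MC, i.e. Q = 42. Consumer surplus is zero; producer surplus equals total surplus.
CS = 0.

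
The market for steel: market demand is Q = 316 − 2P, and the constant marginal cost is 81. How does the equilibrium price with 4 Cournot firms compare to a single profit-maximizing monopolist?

Inverting demand: P = 158 − 0.5Q.
In a 4-firm Cournot equilibrium, symmetry and the first-order condition give q = (158 − 81)/(2.5) = 30.8. So Q = 123.2 and P = 96.4.
A monopolist chooses Q where MR = MC. MR = 158 − Q; setting this equal to 81 gives Q = 77 and P = 119.5.

Cournot: P = 96.4; Monopoly: P = 119.5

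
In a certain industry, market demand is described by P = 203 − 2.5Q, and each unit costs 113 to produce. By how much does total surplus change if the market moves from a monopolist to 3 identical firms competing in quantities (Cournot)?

Monopoly sets MR = MC: 203 − 5Q = 113 ⇒ Q = 18, P = 203 − 2.5·18 = 158.
CS = ½·(203 − 158)·18 = 405; PS = (158 − 113)·18 = 810; TS = 1215.
In a 3-firm Cournot equilibrium, symmetry and the first-order condition give q = (203 − 113)/(10) = 9. So Q = 27 and P = 135.5.
CS = ½·(203 − 135.5)·27 = 911.25; PS = (135.5 − 113)·27 = 607.5; TS = 1518.75.
Change in total surplus: 1518.75 − 1215 = 303.75.

TS rises by 303.75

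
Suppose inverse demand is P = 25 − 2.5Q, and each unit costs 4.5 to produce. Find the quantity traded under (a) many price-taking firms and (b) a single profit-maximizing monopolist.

Competitive firms price at marginal cost: P = 4.5, giving Q = 8.2.
A monopolist chooses Q where MR = MC. MR = 25 − 5Q; setting this equal to 4.5 gives Q = 4.1 and P = 14.75.

Competition: Q = 8.2; Monopoly: Q = 4.1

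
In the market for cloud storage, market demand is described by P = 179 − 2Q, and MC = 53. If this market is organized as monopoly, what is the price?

P = 116

Monopoly sets MR = MC: 179 − 4Q = 53 ⇒ Q = 31.5, P = 179 − 2·31.5 = 116.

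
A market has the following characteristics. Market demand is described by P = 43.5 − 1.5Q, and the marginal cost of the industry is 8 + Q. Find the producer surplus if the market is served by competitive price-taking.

PS = 100.82

Under competition P = MC: 43.5 − 1.5Q = 8 + Q ⇒ Q = 14.2, P = 22.2.
PS = P·Q − VC(Q) = 22.2·14.2 − (8·14.2 + ½·1·14.2²) = 100.82.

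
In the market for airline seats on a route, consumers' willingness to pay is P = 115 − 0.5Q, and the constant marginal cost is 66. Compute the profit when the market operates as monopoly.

A monopolist chooses Q where MR = MC. MR = 115 − Q; setting this equal to 66 gives Q = 49 and P = 90.5.
Profit = (90.5 − 66)·49 = 1200.5.

Profit = 1200.5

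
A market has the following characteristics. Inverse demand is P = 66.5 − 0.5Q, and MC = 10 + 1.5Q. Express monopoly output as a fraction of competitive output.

Monopoly sets MR = MC: 66.5 − Q = 10 + 1.5Q ⇒ Q = 22.6, P = 66.5 − 0.5·22.6 = 55.2.
Under competition P = MC: 66.5 − 0.5Q = 10 + 1.5Q ⇒ Q = 28.25, P = 52.375.
Ratio Q_m/Q_c = 22.6/28.25 = 0.8.

Q_m/Q_c = 0.8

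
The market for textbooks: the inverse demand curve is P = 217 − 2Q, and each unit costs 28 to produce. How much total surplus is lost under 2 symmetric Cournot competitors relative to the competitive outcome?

Under competition P = MC = 28, so Q = (217 − 28)/2 = 94.5.
Cournot with 2 identical firms: the symmetric best-response condition is 217 − 6q = 28. Each firm produces q = 31.5, total output Q = 63, price P = 91.
DWL is the triangle between Q = 63 and Q = 94.5: ½·(94.5 − 63)·(91 − 28) = 992.25.

DWL = 992.25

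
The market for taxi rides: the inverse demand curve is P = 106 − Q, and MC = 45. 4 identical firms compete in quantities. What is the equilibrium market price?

In a 4-firm Cournot equilibrium, symmetry and the first-order condition give q = (106 − 45)/(5) = 12.2. So Q = 48.8 and P = 57.2.

P = 57.2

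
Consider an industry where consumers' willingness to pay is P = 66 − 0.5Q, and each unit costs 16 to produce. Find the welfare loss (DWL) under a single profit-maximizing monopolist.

DWL = 625

Competitive firms price at marginal cost: P = 16, giving Q = 100.
A monopolist chooses Q where MR = MC. MR = 66 − Q; setting this equal to 16 gives Q = 50 and P = 41.
DWL is the triangle between Q = 50 and Q = 100: ½·(100 − 50)·(41 − 16) = 625.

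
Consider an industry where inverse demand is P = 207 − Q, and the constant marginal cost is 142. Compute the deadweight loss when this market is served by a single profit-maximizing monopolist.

DWL = 528.125

Perfect competition: P = MC = 142, so 207 − Q = 142 and Q = 65.
The monopolist equates marginal revenue to marginal cost: 207 − 2Q = 142, so Q = 32.5. From demand, P = 174.5.
DWL is the triangle between Q = 32.5 and Q = 65: ½·(65 − 32.5)·(174.5 − 142) = 528.125.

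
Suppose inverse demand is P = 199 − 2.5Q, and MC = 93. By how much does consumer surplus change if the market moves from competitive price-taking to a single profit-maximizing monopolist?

Competitive firms price at marginal cost: P = 93, giving Q = 42.4.
CS = ½·(199 − 93)·42.4 = 2247.2.
The monopolist equates marginal revenue to marginal cost: 199 − 5Q = 93, so Q = 21.2. From demand, P = 146.
CS = ½·(199 − 146)·21.2 = 561.8.
Change in consumer surplus: 561.8 − 2247.2 = −1685.4.

CS falls by 1685.4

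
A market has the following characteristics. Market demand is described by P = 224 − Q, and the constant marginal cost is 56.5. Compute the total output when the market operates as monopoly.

Monopoly sets MR = MC: 224 − 2Q = 56.5 ⇒ Q = 83.75, P = 224 − 83.75 = 140.25.

Q = 83.75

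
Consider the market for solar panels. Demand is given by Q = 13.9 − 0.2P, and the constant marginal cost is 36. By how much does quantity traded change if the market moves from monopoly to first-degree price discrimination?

Inverting demand: P = 69.5 − 5Q.
Monopoly sets MR = MC: 69.5 − 10Q = 36 ⇒ Q = 3.35, P = 69.5 − 5·3.35 = 52.75.
A perfectly discriminating monopolist sells every unit with P(Q) ≥ MC(Q), so output equals the competitive quantity Q = 6.7. Each buyer pays their reservation price, so CS = 0 and the firm captures all surplus.
Change in quantity traded: 6.7 − 3.35 = 3.35.

Quantity traded rises by 3.35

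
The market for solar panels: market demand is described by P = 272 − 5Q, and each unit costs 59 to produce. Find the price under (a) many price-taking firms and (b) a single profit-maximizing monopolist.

Perfect competition: P = MC = 59, so 272 − 5Q = 59 and Q = 42.6.
A monopolist chooses Q where MR = MC. MR = 272 − 10Q; setting this equal to 59 gives Q = 21.3 and P = 165.5.

Competition: P = 59; Monopoly: P = 165.5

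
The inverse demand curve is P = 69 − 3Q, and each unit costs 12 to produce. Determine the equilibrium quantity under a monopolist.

Q = 9.5

Monopoly sets MR = MC: 69 − 6Q = 12 ⇒ Q = 9.5, P = 69 − 3·9.5 = 40.5.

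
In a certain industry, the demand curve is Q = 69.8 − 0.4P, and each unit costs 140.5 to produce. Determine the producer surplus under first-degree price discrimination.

PS = 231.2

Inverting demand: P = 174.5 − 2.5Q.
Under first-degree price discrimination the firm charges each unit its demand price and produces up to where P = MC, i.e. Q = 13.6. Consumer surplus is zero; producer surplus equals total surplus.
PS = ½·(174.5 − 140.5)·13.6 = 231.2.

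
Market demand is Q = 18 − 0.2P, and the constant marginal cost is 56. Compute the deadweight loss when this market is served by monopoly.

DWL = 28.9

Inverting demand: P = 90 − 5Q.
Competitive firms price at marginal cost: P = 56, giving Q = 6.8.
The monopolist equates marginal revenue to marginal cost: 90 − 10Q = 56, so Q = 3.4. From demand, P = 73.
DWL is the triangle between Q = 3.4 and Q = 6.8: ½·(6.8 − 3.4)·(73 − 56) = 28.9.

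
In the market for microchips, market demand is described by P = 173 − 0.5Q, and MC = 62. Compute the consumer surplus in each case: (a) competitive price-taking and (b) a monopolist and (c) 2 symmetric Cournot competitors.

Under competition P = MC = 62, so Q = (173 − 62)/0.5 = 222.
CS = ½·(173 − 62)·222 = 12321.
A monopolist chooses Q where MR = MC. MR = 173 − Q; setting this equal to 62 gives Q = 111 and P = 117.5.
CS = ½·(173 − 117.5)·111 = 3080.25.
With 2 symmetric Cournot firms, each firm's FOC gives 173 − 1.5q = 62, so q = 74, Q = 2·74 = 148, and P = 99.
CS = ½·(173 − 99)·148 = 5476.

Competition: CS = 12321; Monopoly: CS = 3080.25; Cournot: CS = 5476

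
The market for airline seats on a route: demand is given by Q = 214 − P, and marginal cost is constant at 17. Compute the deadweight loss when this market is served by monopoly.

Inverting demand: P = 214 − Q.
Perfect competition: P = MC = 17, so 214 − Q = 17 and Q = 197.
Monopoly sets MR = MC: 214 − 2Q = 17 ⇒ Q = 98.5, P = 214 − 98.5 = 115.5.
DWL is the triangle between Q = 98.5 and Q = 197: ½·(197 − 98.5)·(115.5 − 17) = 4851.125.

DWL = 4851.125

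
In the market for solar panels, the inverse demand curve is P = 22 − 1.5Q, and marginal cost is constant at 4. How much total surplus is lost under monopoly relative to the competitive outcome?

DWL = 27

Under competition P = MC = 4, so Q = (22 − 4)/1.5 = 12.
A monopolist chooses Q where MR = MC. MR = 22 − 3Q; setting this equal to 4 gives Q = 6 and P = 13.
DWL is the triangle between Q = 6 and Q = 12: ½·(12 − 6)·(13 − 4) = 27.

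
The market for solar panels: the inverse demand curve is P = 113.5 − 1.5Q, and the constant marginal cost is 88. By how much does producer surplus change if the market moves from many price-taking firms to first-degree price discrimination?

PS rises by 216.75

Competitive firms price at marginal cost: P = 88, giving Q = 17.
PS = (88 − 88)·17 = 0.
A perfectly discriminating monopolist sells every unit with P(Q) ≥ MC(Q), so output equals the competitive quantity Q = 17. Each buyer pays their reservation price, so CS = 0 and the firm captures all surplus.
PS = ½·(113.5 − 88)·17 = 216.75.
Change in producer surplus: 216.75 − 0 = 216.75.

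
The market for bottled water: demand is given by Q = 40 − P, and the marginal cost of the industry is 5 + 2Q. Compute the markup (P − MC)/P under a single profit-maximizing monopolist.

Lerner index = 0.28

Inverting demand: P = 40 − Q.
Monopoly sets MR = MC: 40 − 2Q = 5 + 2Q ⇒ Q = 8.75, P = 40 − 8.75 = 31.25.
Lerner index = (P − MC)/P = (31.25 − 22.5)/31.25 = 0.28.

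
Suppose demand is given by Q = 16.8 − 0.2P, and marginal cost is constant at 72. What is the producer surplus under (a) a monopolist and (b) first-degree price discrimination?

Monopoly: PS = 7.2; Perfect PD: PS = 14.4

Inverting demand: P = 84 − 5Q.
Monopoly sets MR = MC: 84 − 10Q = 72 ⇒ Q = 1.2, P = 84 − 5·1.2 = 78.
PS = (78 − 72)·1.2 = 7.2.
Under first-degree price discrimination the firm charges each unit its demand price and produces up to where P = MC, i.e. Q = 2.4. Consumer surplus is zero; producer surplus equals total surplus.
PS = ½·(84 − 72)·2.4 = 14.4.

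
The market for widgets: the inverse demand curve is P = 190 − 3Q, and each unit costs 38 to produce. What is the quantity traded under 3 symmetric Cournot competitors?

Cournot with 3 identical firms: the symmetric best-response condition is 190 − 12q = 38. Each firm produces q = 38/3, total output Q = 38, price P = 76.

Q = 38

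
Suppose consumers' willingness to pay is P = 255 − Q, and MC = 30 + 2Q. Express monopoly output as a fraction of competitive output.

Q_m/Q_c = 0.75

Monopoly sets MR = MC: 255 − 2Q = 30 + 2Q ⇒ Q = 56.25, P = 255 − 56.25 = 198.75.
Competitive equilibrium sets price equal to marginal cost: 255 − Q = 30 + 2Q, so Q = 75 and P = 180.
Ratio Q_m/Q_c = 56.25/75 = 0.75.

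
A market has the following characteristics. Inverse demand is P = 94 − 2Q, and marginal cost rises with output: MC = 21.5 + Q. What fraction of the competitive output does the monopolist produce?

Monopoly sets MR = MC: 94 − 4Q = 21.5 + Q ⇒ Q = 14.5, P = 94 − 2·14.5 = 65.
Competitive equilibrium sets price equal to marginal cost: 94 − 2Q = 21.5 + Q, so Q = 145/6 and P = 137/3.
Ratio Q_m/Q_c = 14.5/(145/6) = 0.6.

Q_m/Q_c = 0.6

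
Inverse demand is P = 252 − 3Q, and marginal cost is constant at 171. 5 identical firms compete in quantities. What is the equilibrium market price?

P = 184.5

In a 5-firm Cournot equilibrium, symmetry and the first-order condition give q = (252 − 171)/(18) = 4.5. So Q = 22.5 and P = 184.5.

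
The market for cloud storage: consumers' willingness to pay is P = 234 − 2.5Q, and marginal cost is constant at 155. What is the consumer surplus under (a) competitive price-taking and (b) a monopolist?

Perfect competition: P = MC = 155, so 234 − 2.5Q = 155 and Q = 31.6.
CS = ½·(234 − 155)·31.6 = 1248.2.
Monopoly sets MR = MC: 234 − 5Q = 155 ⇒ Q = 15.8, P = 234 − 2.5·15.8 = 194.5.
CS = ½·(234 − 194.5)·15.8 = 312.05.

Competition: CS = 1248.2; Monopoly: CS = 312.05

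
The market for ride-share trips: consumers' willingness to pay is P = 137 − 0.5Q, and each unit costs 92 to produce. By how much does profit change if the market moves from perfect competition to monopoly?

π rises by 1012.5

Under competition P = MC = 92, so Q = (137 − 92)/0.5 = 90.
Profit = (92 − 92)·90 = 0.
Monopoly sets MR = MC: 137 − Q = 92 ⇒ Q = 45, P = 137 − 0.5·45 = 114.5.
Profit = (114.5 − 92)·45 = 1012.5.
Change in profit: 1012.5 − 0 = 1012.5.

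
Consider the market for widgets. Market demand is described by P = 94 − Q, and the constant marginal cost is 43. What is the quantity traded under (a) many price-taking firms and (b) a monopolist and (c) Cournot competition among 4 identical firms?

Competition: Q = 51; Monopoly: Q = 25.5; Cournot: Q = 40.8

Perfect competition: P = MC = 43, so 94 − Q = 43 and Q = 51.
A monopolist chooses Q where MR = MC. MR = 94 − 2Q; setting this equal to 43 gives Q = 25.5 and P = 68.5.
In a 4-firm Cournot equilibrium, symmetry and the first-order condition give q = (94 − 43)/(5) = 10.2. So Q = 40.8 and P = 53.2.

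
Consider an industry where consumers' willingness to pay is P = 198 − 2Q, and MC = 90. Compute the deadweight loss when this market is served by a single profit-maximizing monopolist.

DWL = 729

Perfect competition: P = MC = 90, so 198 − 2Q = 90 and Q = 54.
Monopoly sets MR = MC: 198 − 4Q = 90 ⇒ Q = 27, P = 198 − 2·27 = 144.
DWL is the triangle between Q = 27 and Q = 54: ½·(54 − 27)·(144 − 90) = 729.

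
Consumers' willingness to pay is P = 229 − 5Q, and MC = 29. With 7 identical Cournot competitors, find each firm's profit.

Cournot with 7 identical firms: the symmetric best-response condition is 229 − 40q = 29. Each firm produces q = 5, total output Q = 35, price P = 54.
Each firm's profit = (54 − 29)·5 = 125.

π_i = 125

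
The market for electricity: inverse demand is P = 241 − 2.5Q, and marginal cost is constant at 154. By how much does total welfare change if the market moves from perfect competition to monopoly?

Under competition P = MC = 154, so Q = (241 − 154)/2.5 = 34.8.
CS = ½·(241 − 154)·34.8 = 1513.8; PS = (154 − 154)·34.8 = 0; TS = 1513.8.
The monopolist equates marginal revenue to marginal cost: 241 − 5Q = 154, so Q = 17.4. From demand, P = 197.5.
CS = ½·(241 − 197.5)·17.4 = 378.45; PS = (197.5 − 154)·17.4 = 756.9; TS = 1135.35.
Change in total welfare: 1135.35 − 1513.8 = −378.45.

TS falls by 378.45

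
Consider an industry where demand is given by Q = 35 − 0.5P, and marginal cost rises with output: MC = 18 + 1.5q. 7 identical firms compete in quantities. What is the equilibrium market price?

P = 28.4

Inverting demand: P = 70 − 2Q.
Cournot with 7 identical firms: the symmetric best-response condition is 70 − 16q = 18 + 1.5q. Each firm produces q = 104/35, total output Q = 20.8, price P = 28.4.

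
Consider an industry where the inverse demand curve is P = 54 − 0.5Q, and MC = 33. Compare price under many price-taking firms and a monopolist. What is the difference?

Competitive firms price at marginal cost: P = 33, giving Q = 42.
A monopolist chooses Q where MR = MC. MR = 54 − Q; setting this equal to 33 gives Q = 21 and P = 43.5.
Change in price: 43.5 − 33 = 10.5.

Price rises by 10.5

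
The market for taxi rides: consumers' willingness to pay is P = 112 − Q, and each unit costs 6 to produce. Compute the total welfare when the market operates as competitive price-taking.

Under competition P = MC = 6, so Q = (112 − 6)/1 = 106.
CS = ½·(112 − 6)·106 = 5618; PS = (6 − 6)·106 = 0; TS = 5618.

TS = 5618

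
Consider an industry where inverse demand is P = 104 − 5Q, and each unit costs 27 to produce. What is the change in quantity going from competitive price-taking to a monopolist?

Under competition P = MC = 27, so Q = (104 − 27)/5 = 15.4.
A monopolist chooses Q where MR = MC. MR = 104 − 10Q; setting this equal to 27 gives Q = 7.7 and P = 65.5.
Change in quantity: 7.7 − 15.4 = −7.7.

Q falls by 7.7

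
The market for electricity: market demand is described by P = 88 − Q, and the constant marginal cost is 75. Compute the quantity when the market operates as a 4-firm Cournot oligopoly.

Q = 10.4

With 4 symmetric Cournot firms, each firm's FOC gives 88 − 5q = 75, so q = 2.6, Q = 4·2.6 = 10.4, and P = 77.6.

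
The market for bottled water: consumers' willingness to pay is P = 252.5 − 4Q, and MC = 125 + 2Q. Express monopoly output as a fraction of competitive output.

The monopolist equates marginal revenue to marginal cost: 252.5 − 8Q = 125 + 2Q, so Q = 12.75. From demand, P = 201.5.
Competitive equilibrium sets price equal to marginal cost: 252.5 − 4Q = 125 + 2Q, so Q = 21.25 and P = 167.5.
Ratio Q_m/Q_c = 12.75/21.25 = 0.6.

Q_m/Q_c = 0.6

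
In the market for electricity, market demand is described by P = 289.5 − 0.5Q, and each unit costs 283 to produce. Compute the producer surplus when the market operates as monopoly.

PS = 21.125

Monopoly sets MR = MC: 289.5 − Q = 283 ⇒ Q = 6.5, P = 289.5 − 0.5·6.5 = 286.25.
PS = (286.25 − 283)·6.5 = 21.125.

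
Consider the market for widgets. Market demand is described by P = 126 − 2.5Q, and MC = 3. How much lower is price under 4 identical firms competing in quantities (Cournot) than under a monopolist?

Monopoly sets MR = MC: 126 − 5Q = 3 ⇒ Q = 24.6, P = 126 − 2.5·24.6 = 64.5.
In a 4-firm Cournot equilibrium, symmetry and the first-order condition give q = (126 − 3)/(12.5) = 9.84. So Q = 39.36 and P = 27.6.
Change in price: 27.6 − 64.5 = −36.9.

Price falls by 36.9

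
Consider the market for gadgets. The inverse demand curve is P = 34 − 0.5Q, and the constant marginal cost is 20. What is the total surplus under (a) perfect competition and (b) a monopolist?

Competition: TS = 196; Monopoly: TS = 147

Competitive firms price at marginal cost: P = 20, giving Q = 28.
CS = ½·(34 − 20)·28 = 196; PS = (20 − 20)·28 = 0; TS = 196.
The monopolist equates marginal revenue to marginal cost: 34 − Q = 20, so Q = 14. From demand, P = 27.
CS = ½·(34 − 27)·14 = 49; PS = (27 − 20)·14 = 98; TS = 147.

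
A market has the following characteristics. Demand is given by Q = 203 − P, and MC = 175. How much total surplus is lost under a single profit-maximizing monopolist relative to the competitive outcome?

Inverting demand: P = 203 − Q.
Perfect competition: P = MC = 175, so 203 − Q = 175 and Q = 28.
The monopolist equates marginal revenue to marginal cost: 203 − 2Q = 175, so Q = 14. From demand, P = 189.
DWL is the triangle between Q = 14 and Q = 28: ½·(28 − 14)·(189 − 175) = 98.

DWL = 98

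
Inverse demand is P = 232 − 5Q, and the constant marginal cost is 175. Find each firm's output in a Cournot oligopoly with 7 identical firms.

q_i = 1.425

With 7 symmetric Cournot firms, each firm's FOC gives 232 − 40q = 175, so q = 1.425, Q = 7·1.425 = 9.975, and P = 182.125.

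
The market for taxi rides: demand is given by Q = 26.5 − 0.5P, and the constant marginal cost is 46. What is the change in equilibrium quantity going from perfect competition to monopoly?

Equilibrium quantity falls by 1.75

Inverting demand: P = 53 − 2Q.
Under competition P = MC = 46, so Q = (53 − 46)/2 = 3.5.
A monopolist chooses Q where MR = MC. MR = 53 − 4Q; setting this equal to 46 gives Q = 1.75 and P = 49.5.
Change in equilibrium quantity: 1.75 − 3.5 = −1.75.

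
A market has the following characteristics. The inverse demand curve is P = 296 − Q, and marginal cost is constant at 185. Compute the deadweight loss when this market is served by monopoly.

Perfect competition: P = MC = 185, so 296 − Q = 185 and Q = 111.
A monopolist chooses Q where MR = MC. MR = 296 − 2Q; setting this equal to 185 gives Q = 55.5 and P = 240.5.
DWL is the triangle between Q = 55.5 and Q = 111: ½·(111 − 55.5)·(240.5 − 185) = 1540.125.

DWL = 1540.125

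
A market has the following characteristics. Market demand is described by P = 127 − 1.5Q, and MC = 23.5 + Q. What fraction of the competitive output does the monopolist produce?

The monopolist equates marginal revenue to marginal cost: 127 − 3Q = 23.5 + Q, so Q = 25.875. From demand, P = 1411/16.
Competitive equilibrium sets price equal to marginal cost: 127 − 1.5Q = 23.5 + Q, so Q = 41.4 and P = 64.9.
Ratio Q_m/Q_c = 25.875/41.4 = 0.625.

Q_m/Q_c = 0.625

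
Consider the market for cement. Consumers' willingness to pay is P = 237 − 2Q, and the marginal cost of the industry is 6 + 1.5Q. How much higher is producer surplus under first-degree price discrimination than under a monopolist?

A monopolist chooses Q where MR = MC. MR = 237 − 4Q; setting this equal to 6 + 1.5Q gives Q = 42 and P = 153.
PS = P·Q − VC(Q) = 153·42 − (6·42 + ½·1.5·42²) = 4851.
With perfect price discrimination, output is the efficient level Q = 66 (where demand meets MC), but every buyer pays their willingness to pay: CS = 0 and PS = total surplus.
PS = ½·(237 − 6)·66 = 7623.
Change in producer surplus: 7623 − 4851 = 2772.

Producer surplus rises by 2772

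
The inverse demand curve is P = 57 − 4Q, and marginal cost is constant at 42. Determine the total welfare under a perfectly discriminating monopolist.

With perfect price discrimination, output is the efficient level Q = 3.75 (where demand meets MC), but every buyer pays their willingness to pay: CS = 0 and PS = total surplus.
TS = 28.125 (equal to competitive TS).

TS = 28.125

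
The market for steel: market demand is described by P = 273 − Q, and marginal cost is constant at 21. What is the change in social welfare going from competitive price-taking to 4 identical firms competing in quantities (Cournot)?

Under competition P = MC = 21, so Q = (273 − 21)/1 = 252.
CS = ½·(273 − 21)·252 = 31752; PS = (21 − 21)·252 = 0; TS = 31752.
In a 4-firm Cournot equilibrium, symmetry and the first-order condition give q = (273 − 21)/(5) = 50.4. So Q = 201.6 and P = 71.4.
CS = ½·(273 − 71.4)·201.6 = 20321.28; PS = (71.4 − 21)·201.6 = 10160.64; TS = 30481.92.
Change in social welfare: 30481.92 − 31752 = −1270.08.

TS falls by 1270.08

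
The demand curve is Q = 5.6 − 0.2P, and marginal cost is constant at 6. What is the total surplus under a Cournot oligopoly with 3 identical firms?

TS = 45.375

Inverting demand: P = 28 − 5Q.
With 3 symmetric Cournot firms, each firm's FOC gives 28 − 20q = 6, so q = 1.1, Q = 3·1.1 = 3.3, and P = 11.5.
CS = ½·(28 − 11.5)·3.3 = 27.225; PS = (11.5 − 6)·3.3 = 18.15; TS = 45.375.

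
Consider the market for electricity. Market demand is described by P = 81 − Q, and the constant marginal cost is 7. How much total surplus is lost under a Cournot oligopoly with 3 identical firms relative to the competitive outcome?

DWL = 171.125

Perfect competition: P = MC = 7, so 81 − Q = 7 and Q = 74.
In a 3-firm Cournot equilibrium, symmetry and the first-order condition give q = (81 − 7)/(4) = 18.5. So Q = 55.5 and P = 25.5.
DWL is the triangle between Q = 55.5 and Q = 74: ½·(74 − 55.5)·(25.5 − 7) = 171.125.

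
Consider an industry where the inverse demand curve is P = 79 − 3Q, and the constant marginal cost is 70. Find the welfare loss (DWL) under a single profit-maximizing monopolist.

Competitive firms price at marginal cost: P = 70, giving Q = 3.
Monopoly sets MR = MC: 79 − 6Q = 70 ⇒ Q = 1.5, P = 79 − 3·1.5 = 74.5.
DWL is the triangle between Q = 1.5 and Q = 3: ½·(3 − 1.5)·(74.5 − 70) = 3.375.

DWL = 3.375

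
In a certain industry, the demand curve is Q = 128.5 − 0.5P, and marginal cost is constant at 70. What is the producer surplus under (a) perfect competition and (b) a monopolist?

Inverting demand: P = 257 − 2Q.
Competitive firms price at marginal cost: P = 70, giving Q = 93.5.
PS = (70 − 70)·93.5 = 0.
The monopolist equates marginal revenue to marginal cost: 257 − 4Q = 70, so Q = 46.75. From demand, P = 163.5.
PS = (163.5 − 70)·46.75 = 4371.125.

Competition: PS = 0; Monopoly: PS = 4371.125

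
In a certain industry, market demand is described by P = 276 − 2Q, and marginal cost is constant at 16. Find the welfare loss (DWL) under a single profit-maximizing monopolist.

Competitive firms price at marginal cost: P = 16, giving Q = 130.
Monopoly sets MR = MC: 276 − 4Q = 16 ⇒ Q = 65, P = 276 − 2·65 = 146.
DWL is the triangle between Q = 65 and Q = 130: ½·(130 − 65)·(146 − 16) = 4225.

DWL = 4225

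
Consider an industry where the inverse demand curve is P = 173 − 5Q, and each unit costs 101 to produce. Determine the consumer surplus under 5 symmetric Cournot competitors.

CS = 360

In a 5-firm Cournot equilibrium, symmetry and the first-order condition give q = (173 − 101)/(30) = 2.4. So Q = 12 and P = 113.
CS = ½·(173 − 113)·12 = 360.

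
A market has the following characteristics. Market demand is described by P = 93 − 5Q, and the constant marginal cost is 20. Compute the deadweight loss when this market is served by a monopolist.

DWL = 133.225

Perfect competition: P = MC = 20, so 93 − 5Q = 20 and Q = 14.6.
The monopolist equates marginal revenue to marginal cost: 93 − 10Q = 20, so Q = 7.3. From demand, P = 56.5.
DWL is the triangle between Q = 7.3 and Q = 14.6: ½·(14.6 − 7.3)·(56.5 − 20) = 133.225.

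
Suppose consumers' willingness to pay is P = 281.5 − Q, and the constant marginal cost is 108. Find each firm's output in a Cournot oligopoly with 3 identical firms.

q_i = 43.375

With 3 symmetric Cournot firms, each firm's FOC gives 281.5 − 4q = 108, so q = 43.375, Q = 3·43.375 = 130.125, and P = 151.375.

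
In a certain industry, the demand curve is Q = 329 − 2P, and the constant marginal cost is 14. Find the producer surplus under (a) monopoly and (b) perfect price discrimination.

Monopoly: PS = 11325.125; Perfect PD: PS = 22650.25

Inverting demand: P = 164.5 − 0.5Q.
A monopolist chooses Q where MR = MC. MR = 164.5 − Q; setting this equal to 14 gives Q = 150.5 and P = 89.25.
PS = (89.25 − 14)·150.5 = 11325.125.
A perfectly discriminating monopolist sells every unit with P(Q) ≥ MC(Q), so output equals the competitive quantity Q = 301. Each buyer pays their reservation price, so CS = 0 and the firm captures all surplus.
PS = ½·(164.5 − 14)·301 = 22650.25.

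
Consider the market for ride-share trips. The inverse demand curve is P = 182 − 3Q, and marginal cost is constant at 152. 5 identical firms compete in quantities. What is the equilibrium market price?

P = 157

In a 5-firm Cournot equilibrium, symmetry and the first-order condition give q = (182 − 152)/(18) = 5/3. So Q = 25/3 and P = 157.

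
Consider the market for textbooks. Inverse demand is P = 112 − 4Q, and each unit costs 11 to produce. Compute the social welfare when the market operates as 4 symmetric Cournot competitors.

TS = 1224.12

With 4 symmetric Cournot firms, each firm's FOC gives 112 − 20q = 11, so q = 5.05, Q = 4·5.05 = 20.2, and P = 31.2.
CS = ½·(112 − 31.2)·20.2 = 816.08; PS = (31.2 − 11)·20.2 = 408.04; TS = 1224.12.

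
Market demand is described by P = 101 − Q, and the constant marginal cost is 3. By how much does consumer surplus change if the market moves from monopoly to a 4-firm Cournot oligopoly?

CS rises by 1872.78

A monopolist chooses Q where MR = MC. MR = 101 − 2Q; setting this equal to 3 gives Q = 49 and P = 52.
CS = ½·(101 − 52)·49 = 1200.5.
Cournot with 4 identical firms: the symmetric best-response condition is 101 − 5q = 3. Each firm produces q = 19.6, total output Q = 78.4, price P = 22.6.
CS = ½·(101 − 22.6)·78.4 = 3073.28.
Change in consumer surplus: 3073.28 − 1200.5 = 1872.78.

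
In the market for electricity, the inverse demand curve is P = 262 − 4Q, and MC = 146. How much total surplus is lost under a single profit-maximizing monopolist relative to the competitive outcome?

DWL = 420.5

Perfect competition: P = MC = 146, so 262 − 4Q = 146 and Q = 29.
Monopoly sets MR = MC: 262 − 8Q = 146 ⇒ Q = 14.5, P = 262 − 4·14.5 = 204.
DWL is the triangle between Q = 14.5 and Q = 29: ½·(29 − 14.5)·(204 − 146) = 420.5.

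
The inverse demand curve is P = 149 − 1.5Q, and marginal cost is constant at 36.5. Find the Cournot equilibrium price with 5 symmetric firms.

P = 55.25

With 5 symmetric Cournot firms, each firm's FOC gives 149 − 9q = 36.5, so q = 12.5, Q = 5·12.5 = 62.5, and P = 55.25.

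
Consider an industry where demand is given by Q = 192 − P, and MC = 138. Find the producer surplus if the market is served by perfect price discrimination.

Inverting demand: P = 192 − Q.
With perfect price discrimination, output is the efficient level Q = 54 (where demand meets MC), but every buyer pays their willingness to pay: CS = 0 and PS = total surplus.
PS = ½·(192 − 138)·54 = 1458.

PS = 1458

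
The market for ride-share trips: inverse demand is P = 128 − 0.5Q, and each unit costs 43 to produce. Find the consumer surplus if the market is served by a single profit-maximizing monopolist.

CS = 1806.25

The monopolist equates marginal revenue to marginal cost: 128 − Q = 43, so Q = 85. From demand, P = 85.5.
CS = ½·(128 − 85.5)·85 = 1806.25.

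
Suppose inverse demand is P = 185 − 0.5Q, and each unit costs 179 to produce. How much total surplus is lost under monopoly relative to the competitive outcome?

DWL = 9

Perfect competition: P = MC = 179, so 185 − 0.5Q = 179 and Q = 12.
Monopoly sets MR = MC: 185 − Q = 179 ⇒ Q = 6, P = 185 − 0.5·6 = 182.
DWL is the triangle between Q = 6 and Q = 12: ½·(12 − 6)·(182 − 179) = 9.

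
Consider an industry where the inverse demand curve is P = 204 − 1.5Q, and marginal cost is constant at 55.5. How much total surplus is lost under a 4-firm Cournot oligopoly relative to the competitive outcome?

DWL = 294.03

Perfect competition: P = MC = 55.5, so 204 − 1.5Q = 55.5 and Q = 99.
With 4 symmetric Cournot firms, each firm's FOC gives 204 − 7.5q = 55.5, so q = 19.8, Q = 4·19.8 = 79.2, and P = 85.2.
DWL is the triangle between Q = 79.2 and Q = 99: ½·(99 − 79.2)·(85.2 − 55.5) = 294.03.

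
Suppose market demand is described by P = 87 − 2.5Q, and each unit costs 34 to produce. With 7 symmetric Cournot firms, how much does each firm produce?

Cournot with 7 identical firms: the symmetric best-response condition is 87 − 20q = 34. Each firm produces q = 2.65, total output Q = 18.55, price P = 40.625.

q_i = 2.65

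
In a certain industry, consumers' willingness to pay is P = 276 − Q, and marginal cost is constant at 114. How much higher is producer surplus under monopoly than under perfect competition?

PS rises by 6561

Competitive firms price at marginal cost: P = 114, giving Q = 162.
PS = (114 − 114)·162 = 0.
Monopoly sets MR = MC: 276 − 2Q = 114 ⇒ Q = 81, P = 276 − 81 = 195.
PS = (195 − 114)·81 = 6561.
Change in producer surplus: 6561 − 0 = 6561.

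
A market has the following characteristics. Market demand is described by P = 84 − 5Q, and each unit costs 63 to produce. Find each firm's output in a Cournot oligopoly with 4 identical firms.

Cournot with 4 identical firms: the symmetric best-response condition is 84 − 25q = 63. Each firm produces q = 0.84, total output Q = 3.36, price P = 67.2.

q_i = 0.84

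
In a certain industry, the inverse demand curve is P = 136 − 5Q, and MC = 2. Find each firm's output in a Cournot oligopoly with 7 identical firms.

With 7 symmetric Cournot firms, each firm's FOC gives 136 − 40q = 2, so q = 3.35, Q = 7·3.35 = 23.45, and P = 18.75.

q_i = 3.35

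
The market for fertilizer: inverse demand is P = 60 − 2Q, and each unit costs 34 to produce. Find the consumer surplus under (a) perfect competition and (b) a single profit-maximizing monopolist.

Competition: CS = 169; Monopoly: CS = 42.25

Under competition P = MC = 34, so Q = (60 − 34)/2 = 13.
CS = ½·(60 − 34)·13 = 169.
A monopolist chooses Q where MR = MC. MR = 60 − 4Q; setting this equal to 34 gives Q = 6.5 and P = 47.
CS = ½·(60 − 47)·6.5 = 42.25.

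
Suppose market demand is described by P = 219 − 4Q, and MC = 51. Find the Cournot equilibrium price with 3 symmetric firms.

P = 93

In a 3-firm Cournot equilibrium, symmetry and the first-order condition give q = (219 − 51)/(16) = 10.5. So Q = 31.5 and P = 93.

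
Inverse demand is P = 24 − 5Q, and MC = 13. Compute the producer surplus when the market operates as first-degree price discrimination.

Under first-degree price discrimination the firm charges each unit its demand price and produces up to where P = MC, i.e. Q = 2.2. Consumer surplus is zero; producer surplus equals total surplus.
PS = ½·(24 − 13)·2.2 = 12.1.

PS = 12.1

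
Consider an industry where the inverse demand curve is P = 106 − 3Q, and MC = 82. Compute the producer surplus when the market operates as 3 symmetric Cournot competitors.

PS = 36

Cournot with 3 identical firms: the symmetric best-response condition is 106 − 12q = 82. Each firm produces q = 2, total output Q = 6, price P = 88.
PS = (88 − 82)·6 = 36.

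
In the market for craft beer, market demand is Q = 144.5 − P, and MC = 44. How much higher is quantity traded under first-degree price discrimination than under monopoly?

Inverting demand: P = 144.5 − Q.
The monopolist equates marginal revenue to marginal cost: 144.5 − 2Q = 44, so Q = 50.25. From demand, P = 94.25.
A perfectly discriminating monopolist sells every unit with P(Q) ≥ MC(Q), so output equals the competitive quantity Q = 100.5. Each buyer pays their reservation price, so CS = 0 and the firm captures all surplus.
Change in quantity traded: 100.5 − 50.25 = 50.25.

Q rises by 50.25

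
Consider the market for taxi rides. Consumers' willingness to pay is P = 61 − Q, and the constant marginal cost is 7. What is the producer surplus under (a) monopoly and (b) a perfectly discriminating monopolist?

The monopolist equates marginal revenue to marginal cost: 61 − 2Q = 7, so Q = 27. From demand, P = 34.
PS = (34 − 7)·27 = 729.
With perfect price discrimination, output is the efficient level Q = 54 (where demand meets MC), but every buyer pays their willingness to pay: CS = 0 and PS = total surplus.
PS = ½·(61 − 7)·54 = 1458.

Monopoly: PS = 729; Perfect PD: PS = 1458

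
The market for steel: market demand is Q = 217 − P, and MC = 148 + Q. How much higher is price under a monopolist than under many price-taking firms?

P rises by 11.5

Inverting demand: P = 217 − Q.
Competitive equilibrium sets price equal to marginal cost: 217 − Q = 148 + Q, so Q = 34.5 and P = 182.5.
Monopoly sets MR = MC: 217 − 2Q = 148 + Q ⇒ Q = 23, P = 217 − 23 = 194.
Change in price: 194 − 182.5 = 11.5.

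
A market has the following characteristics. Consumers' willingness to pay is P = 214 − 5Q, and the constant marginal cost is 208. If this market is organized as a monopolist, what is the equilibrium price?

Monopoly sets MR = MC: 214 − 10Q = 208 ⇒ Q = 0.6, P = 214 − 5·0.6 = 211.

P = 211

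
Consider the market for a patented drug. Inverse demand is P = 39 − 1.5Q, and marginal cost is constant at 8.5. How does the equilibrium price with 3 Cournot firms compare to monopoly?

Cournot: P = 16.125; Monopoly: P = 23.75

With 3 symmetric Cournot firms, each firm's FOC gives 39 − 6q = 8.5, so q = 61/12, Q = 3·61/12 = 15.25, and P = 16.125.
A monopolist chooses Q where MR = MC. MR = 39 − 3Q; setting this equal to 8.5 gives Q = 61/6 and P = 23.75.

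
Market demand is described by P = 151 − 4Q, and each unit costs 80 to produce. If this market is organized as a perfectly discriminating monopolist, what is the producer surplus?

With perfect price discrimination, output is the efficient level Q = 17.75 (where demand meets MC), but every buyer pays their willingness to pay: CS = 0 and PS = total surplus.
PS = ½·(151 − 80)·17.75 = 630.125.

PS = 630.125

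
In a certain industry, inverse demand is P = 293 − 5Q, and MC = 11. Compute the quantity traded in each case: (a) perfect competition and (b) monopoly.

Competition: Q = 56.4; Monopoly: Q = 28.2

Perfect competition: P = MC = 11, so 293 − 5Q = 11 and Q = 56.4.
A monopolist chooses Q where MR = MC. MR = 293 − 10Q; setting this equal to 11 gives Q = 28.2 and P = 152.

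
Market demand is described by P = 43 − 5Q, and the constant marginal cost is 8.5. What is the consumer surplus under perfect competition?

CS = 119.025

Under competition P = MC = 8.5, so Q = (43 − 8.5)/5 = 6.9.
CS = ½·(43 − 8.5)·6.9 = 119.025.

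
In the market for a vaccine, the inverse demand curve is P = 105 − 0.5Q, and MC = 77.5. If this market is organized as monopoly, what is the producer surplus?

A monopolist chooses Q where MR = MC. MR = 105 − Q; setting this equal to 77.5 gives Q = 27.5 and P = 91.25.
PS = (91.25 − 77.5)·27.5 = 378.125.

PS = 378.125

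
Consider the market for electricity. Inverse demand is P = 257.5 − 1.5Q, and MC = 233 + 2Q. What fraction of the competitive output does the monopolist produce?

Monopoly sets MR = MC: 257.5 − 3Q = 233 + 2Q ⇒ Q = 4.9, P = 257.5 − 1.5·4.9 = 250.15.
Under competition P = MC: 257.5 − 1.5Q = 233 + 2Q ⇒ Q = 7, P = 247.
Ratio Q_m/Q_c = 4.9/7 = 0.7.

Q_m/Q_c = 0.7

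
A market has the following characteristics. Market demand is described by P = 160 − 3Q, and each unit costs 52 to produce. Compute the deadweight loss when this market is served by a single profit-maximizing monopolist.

DWL = 486

Under competition P = MC = 52, so Q = (160 − 52)/3 = 36.
The monopolist equates marginal revenue to marginal cost: 160 − 6Q = 52, so Q = 18. From demand, P = 106.
DWL is the triangle between Q = 18 and Q = 36: ½·(36 − 18)·(106 − 52) = 486.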